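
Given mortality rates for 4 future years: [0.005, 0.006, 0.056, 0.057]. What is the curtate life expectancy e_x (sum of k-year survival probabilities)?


e_x = sum_{k=1}^{n} k_p_x
k_p_x values:
  1_p_x = 0.995
  2_p_x = 0.98903
  3_p_x = 0.933644
  4_p_x = 0.880427
e_x = 3.7981


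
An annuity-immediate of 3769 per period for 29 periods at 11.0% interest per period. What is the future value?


FV = PMT * ((1+i)^n - 1) / i
= 3769 * ((1.11)^29 - 1) / 0.11
= 3769 * (20.623691 - 1) / 0.11
= 672378.999


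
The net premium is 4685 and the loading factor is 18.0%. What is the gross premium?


Gross = net * (1 + loading)
= 4685 * (1 + 0.18)
= 4685 * 1.18
= 5528.3


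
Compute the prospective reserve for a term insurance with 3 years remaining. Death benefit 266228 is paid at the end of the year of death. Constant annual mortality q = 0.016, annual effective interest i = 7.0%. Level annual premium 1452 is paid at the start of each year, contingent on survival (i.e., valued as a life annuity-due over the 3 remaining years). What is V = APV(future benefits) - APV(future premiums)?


v = 1/(1+i) = 0.934579
APV(future benefits) per unit = sum_{k=0}^{2} k_p_x * q * v^(k+1) = 0.041351
APV(future benefits) = 266228 * 0.041351 = 11008.7555
Life annuity-due factor ä_{x:3} = sum_{k=0}^{2} k_p_x * v^k = 2.765338
APV(future premiums) = 1452 * 2.765338 = 4015.2714
V = 11008.7555 - 4015.2714
= 6993.4841


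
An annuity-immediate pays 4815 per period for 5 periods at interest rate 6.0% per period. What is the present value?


PV = PMT * (1 - (1+i)^(-n)) / i
= 4815 * (1 - (1+0.06)^(-5)) / 0.06
= 4815 * (1 - 0.747258) / 0.06
= 4815 * 4.212364
= 20282.5316


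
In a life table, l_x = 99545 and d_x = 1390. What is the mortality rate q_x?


q_x = d_x / l_x
= 1390 / 99545
= 0.014


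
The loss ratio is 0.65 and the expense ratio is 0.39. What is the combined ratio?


Combined ratio = loss ratio + expense ratio
= 0.65 + 0.39
= 1.04


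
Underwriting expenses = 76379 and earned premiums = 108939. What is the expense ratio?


Expense ratio = expenses / premiums
= 76379 / 108939
= 0.7011


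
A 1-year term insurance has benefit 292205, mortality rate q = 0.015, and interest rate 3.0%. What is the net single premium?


NSP = benefit * q * v
v = 1/(1+i) = 0.970874
NSP = 292205 * 0.015 * 0.970874
= 4255.4126


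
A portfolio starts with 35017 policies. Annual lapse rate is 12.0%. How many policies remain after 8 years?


remaining = initial * (1 - lapse)^years
= 35017 * (1 - 0.12)^8
= 35017 * 0.359635
= 12593.3222


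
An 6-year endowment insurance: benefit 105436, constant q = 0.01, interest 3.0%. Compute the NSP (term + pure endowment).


Term component = 5575.5927
Pure endowment = 6_p_x * v^6 * benefit = 0.94148 * 0.837484 * 105436 = 83133.6293
NSP = 88709.222


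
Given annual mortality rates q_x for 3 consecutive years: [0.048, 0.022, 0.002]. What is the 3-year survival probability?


p_k = 1 - q_k for each year
Survival = product of (1 - q_k)
= 0.952 * 0.978 * 0.998
= 0.9292


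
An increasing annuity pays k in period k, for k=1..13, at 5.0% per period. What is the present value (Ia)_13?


(Ia)_n = sum_{k=1}^{n} k * v^k, v = 1/(1+i)
v = 0.952381
Sum computed term by term:
(Ia)_13 = 59.3815


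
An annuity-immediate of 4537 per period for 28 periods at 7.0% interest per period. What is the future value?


FV = PMT * ((1+i)^n - 1) / i
= 4537 * ((1.07)^28 - 1) / 0.07
= 4537 * (6.648838 - 1) / 0.07
= 366125.4237


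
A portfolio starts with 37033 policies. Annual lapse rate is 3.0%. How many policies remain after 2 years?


remaining = initial * (1 - lapse)^years
= 37033 * (1 - 0.03)^2
= 37033 * 0.9409
= 34844.3497


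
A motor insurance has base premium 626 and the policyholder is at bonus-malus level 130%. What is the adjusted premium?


adjusted = base * BM_level / 100
= 626 * 130 / 100
= 626 * 1.3
= 813.8


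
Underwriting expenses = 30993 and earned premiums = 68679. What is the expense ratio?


Expense ratio = expenses / premiums
= 30993 / 68679
= 0.4513


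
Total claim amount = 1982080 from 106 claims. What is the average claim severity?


severity = total / number
= 1982080 / 106
= 18698.8679


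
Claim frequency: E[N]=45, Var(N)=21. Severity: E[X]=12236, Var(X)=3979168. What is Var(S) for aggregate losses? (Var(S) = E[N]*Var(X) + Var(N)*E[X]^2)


Var(S) = E[N]*Var(X) + Var(N)*E[X]^2
= 45*3979168 + 21*12236^2
= 179062560 + 3144113616
= 3.3232e+09


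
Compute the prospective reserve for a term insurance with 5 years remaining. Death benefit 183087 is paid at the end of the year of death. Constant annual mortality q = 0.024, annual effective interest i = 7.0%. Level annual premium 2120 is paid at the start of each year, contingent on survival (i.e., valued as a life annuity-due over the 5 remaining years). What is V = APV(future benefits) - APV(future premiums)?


v = 1/(1+i) = 0.934579
APV(future benefits) per unit = sum_{k=0}^{4} k_p_x * q * v^(k+1) = 0.094101
APV(future benefits) = 183087 * 0.094101 = 17228.6931
Life annuity-due factor ä_{x:5} = sum_{k=0}^{4} k_p_x * v^k = 4.195342
APV(future premiums) = 2120 * 4.195342 = 8894.1249
V = 17228.6931 - 8894.1249
= 8334.5682


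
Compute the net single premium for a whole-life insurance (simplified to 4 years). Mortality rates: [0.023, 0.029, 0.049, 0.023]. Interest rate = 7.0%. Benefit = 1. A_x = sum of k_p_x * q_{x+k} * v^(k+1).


v = 0.934579
Year 0: k_p_x=1.0, q=0.023, term=0.021495
Year 1: k_p_x=0.977, q=0.029, term=0.024747
Year 2: k_p_x=0.948667, q=0.049, term=0.037945
Year 3: k_p_x=0.902182, q=0.023, term=0.01583
A_x = 0.1


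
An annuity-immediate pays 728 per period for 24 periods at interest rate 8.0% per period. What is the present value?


PV = PMT * (1 - (1+i)^(-n)) / i
= 728 * (1 - (1+0.08)^(-24)) / 0.08
= 728 * (1 - 0.157699) / 0.08
= 728 * 10.528758
= 7664.936


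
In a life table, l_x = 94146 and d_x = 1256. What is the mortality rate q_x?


q_x = d_x / l_x
= 1256 / 94146
= 0.0133


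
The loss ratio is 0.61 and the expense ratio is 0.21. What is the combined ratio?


Combined ratio = loss ratio + expense ratio
= 0.61 + 0.21
= 0.82


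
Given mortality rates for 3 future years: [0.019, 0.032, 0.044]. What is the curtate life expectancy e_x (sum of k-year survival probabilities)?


e_x = sum_{k=1}^{n} k_p_x
k_p_x values:
  1_p_x = 0.981
  2_p_x = 0.949608
  3_p_x = 0.907825
e_x = 2.8384


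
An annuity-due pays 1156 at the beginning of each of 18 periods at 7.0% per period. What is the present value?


PV_due = PMT * (1-(1+i)^(-n))/i * (1+i)
PV_immediate = 11628.3045
PV_due = 11628.3045 * 1.07
= 12442.2858


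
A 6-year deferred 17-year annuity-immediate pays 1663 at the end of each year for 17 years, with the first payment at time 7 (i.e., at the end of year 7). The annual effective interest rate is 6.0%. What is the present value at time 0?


PV at time 6 of the 17-year annuity-immediate:
a_n = 1663 * (1-(1+0.06)^(-17))/0.06 = 17423.6829
Discount back 6 years to time 0:
PV = 17423.6829 * (1+0.06)^(-6)
= 17423.6829 * 0.704961
= 12283.0089


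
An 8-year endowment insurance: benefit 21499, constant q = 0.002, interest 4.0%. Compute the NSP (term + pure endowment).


Term component = 287.5945
Pure endowment = 8_p_x * v^8 * benefit = 0.984112 * 0.73069 * 21499 = 15459.5154
NSP = 15747.1099


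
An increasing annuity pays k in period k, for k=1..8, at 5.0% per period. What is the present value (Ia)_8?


(Ia)_n = sum_{k=1}^{n} k * v^k, v = 1/(1+i)
v = 0.952381
Sum computed term by term:
(Ia)_8 = 27.4332


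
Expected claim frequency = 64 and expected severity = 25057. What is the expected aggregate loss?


E[S] = E[N] * E[X]
= 64 * 25057
= 1.6036e+06


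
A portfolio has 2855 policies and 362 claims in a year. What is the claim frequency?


frequency = claims / policies
= 362 / 2855
= 0.1268


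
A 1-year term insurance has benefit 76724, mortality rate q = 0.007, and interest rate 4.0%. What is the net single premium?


NSP = benefit * q * v
v = 1/(1+i) = 0.961538
NSP = 76724 * 0.007 * 0.961538
= 516.4115


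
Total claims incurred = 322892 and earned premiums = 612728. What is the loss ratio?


Loss ratio = claims / premiums
= 322892 / 612728
= 0.527


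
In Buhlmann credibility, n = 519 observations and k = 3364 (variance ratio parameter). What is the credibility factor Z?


Z = n / (n + k)
= 519 / (519 + 3364)
= 519 / 3883
= 0.1337


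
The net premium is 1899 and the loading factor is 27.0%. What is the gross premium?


Gross = net * (1 + loading)
= 1899 * (1 + 0.27)
= 1899 * 1.27
= 2411.73


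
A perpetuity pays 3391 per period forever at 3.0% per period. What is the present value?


PV = PMT / i
= 3391 / 0.03
= 113033.3333


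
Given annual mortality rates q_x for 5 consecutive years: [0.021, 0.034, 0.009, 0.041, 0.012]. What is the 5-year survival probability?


p_k = 1 - q_k for each year
Survival = product of (1 - q_k)
= 0.979 * 0.966 * 0.991 * 0.959 * 0.988
= 0.888


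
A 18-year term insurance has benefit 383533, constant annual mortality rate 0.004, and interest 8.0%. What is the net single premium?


NSP = benefit * sum_{k=0}^{n-1} k_p_x * q * v^(k+1)
With constant q=0.004, v=0.925926
Sum = 0.036532
NSP = 383533 * 0.036532
= 14011.1758


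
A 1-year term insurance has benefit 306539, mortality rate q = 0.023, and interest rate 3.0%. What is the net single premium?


NSP = benefit * q * v
v = 1/(1+i) = 0.970874
NSP = 306539 * 0.023 * 0.970874
= 6845.0456


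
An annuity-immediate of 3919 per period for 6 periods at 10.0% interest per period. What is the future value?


FV = PMT * ((1+i)^n - 1) / i
= 3919 * ((1.1)^6 - 1) / 0.1
= 3919 * (1.771561 - 1) / 0.1
= 30237.4756


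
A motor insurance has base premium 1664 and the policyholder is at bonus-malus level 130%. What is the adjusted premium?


adjusted = base * BM_level / 100
= 1664 * 130 / 100
= 1664 * 1.3
= 2163.2


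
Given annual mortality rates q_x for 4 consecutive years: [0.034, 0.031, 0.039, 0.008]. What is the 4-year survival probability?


p_k = 1 - q_k for each year
Survival = product of (1 - q_k)
= 0.966 * 0.969 * 0.961 * 0.992
= 0.8924


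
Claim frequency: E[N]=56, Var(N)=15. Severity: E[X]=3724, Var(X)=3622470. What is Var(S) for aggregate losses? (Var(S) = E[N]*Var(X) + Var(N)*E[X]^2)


Var(S) = E[N]*Var(X) + Var(N)*E[X]^2
= 56*3622470 + 15*3724^2
= 202858320 + 208022640
= 4.1088e+08


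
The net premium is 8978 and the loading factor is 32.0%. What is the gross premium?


Gross = net * (1 + loading)
= 8978 * (1 + 0.32)
= 8978 * 1.32
= 11850.96


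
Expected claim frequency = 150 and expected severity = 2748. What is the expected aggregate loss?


E[S] = E[N] * E[X]
= 150 * 2748
= 412200


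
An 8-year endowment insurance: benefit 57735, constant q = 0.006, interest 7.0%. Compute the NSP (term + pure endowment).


Term component = 2029.9063
Pure endowment = 8_p_x * v^8 * benefit = 0.952996 * 0.582009 * 57735 = 32022.8532
NSP = 34052.7595


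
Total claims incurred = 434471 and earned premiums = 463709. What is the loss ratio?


Loss ratio = claims / premiums
= 434471 / 463709
= 0.9369


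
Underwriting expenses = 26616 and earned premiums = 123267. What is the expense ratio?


Expense ratio = expenses / premiums
= 26616 / 123267
= 0.2159


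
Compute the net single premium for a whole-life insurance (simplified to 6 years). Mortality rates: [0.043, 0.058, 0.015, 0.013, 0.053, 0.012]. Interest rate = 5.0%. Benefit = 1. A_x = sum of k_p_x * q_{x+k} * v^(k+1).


v = 0.952381
Year 0: k_p_x=1.0, q=0.043, term=0.040952
Year 1: k_p_x=0.957, q=0.058, term=0.050346
Year 2: k_p_x=0.901494, q=0.015, term=0.011681
Year 3: k_p_x=0.887972, q=0.013, term=0.009497
Year 4: k_p_x=0.876428, q=0.053, term=0.036395
Year 5: k_p_x=0.829977, q=0.012, term=0.007432
A_x = 0.1563


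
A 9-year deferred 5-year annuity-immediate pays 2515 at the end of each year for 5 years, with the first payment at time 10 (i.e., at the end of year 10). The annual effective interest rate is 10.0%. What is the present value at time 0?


PV at time 9 of the 5-year annuity-immediate:
a_n = 2515 * (1-(1+0.1)^(-5))/0.1 = 9533.8287
Discount back 9 years to time 0:
PV = 9533.8287 * (1+0.1)^(-9)
= 9533.8287 * 0.424098
= 4043.2741


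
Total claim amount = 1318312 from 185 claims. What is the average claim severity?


severity = total / number
= 1318312 / 185
= 7126.0108


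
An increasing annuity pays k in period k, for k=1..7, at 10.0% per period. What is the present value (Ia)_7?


(Ia)_n = sum_{k=1}^{n} k * v^k, v = 1/(1+i)
v = 0.909091
Sum computed term by term:
(Ia)_7 = 17.6315


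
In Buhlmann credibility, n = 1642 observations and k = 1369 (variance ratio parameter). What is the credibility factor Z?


Z = n / (n + k)
= 1642 / (1642 + 1369)
= 1642 / 3011
= 0.5453


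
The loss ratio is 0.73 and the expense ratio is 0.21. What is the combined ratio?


Combined ratio = loss ratio + expense ratio
= 0.73 + 0.21
= 0.94


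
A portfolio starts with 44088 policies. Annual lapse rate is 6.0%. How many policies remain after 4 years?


remaining = initial * (1 - lapse)^years
= 44088 * (1 - 0.06)^4
= 44088 * 0.780749
= 34421.6601


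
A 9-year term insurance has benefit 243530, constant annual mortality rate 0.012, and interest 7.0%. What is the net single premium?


NSP = benefit * sum_{k=0}^{n-1} k_p_x * q * v^(k+1)
With constant q=0.012, v=0.934579
Sum = 0.074937
NSP = 243530 * 0.074937
= 18249.3862


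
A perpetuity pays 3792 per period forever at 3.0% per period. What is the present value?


PV = PMT / i
= 3792 / 0.03
= 126400.0


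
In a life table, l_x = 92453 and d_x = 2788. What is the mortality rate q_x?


q_x = d_x / l_x
= 2788 / 92453
= 0.0302


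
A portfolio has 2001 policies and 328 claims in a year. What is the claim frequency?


frequency = claims / policies
= 328 / 2001
= 0.1639


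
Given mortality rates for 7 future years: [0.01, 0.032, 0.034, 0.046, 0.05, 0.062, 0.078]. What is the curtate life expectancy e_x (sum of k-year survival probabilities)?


e_x = sum_{k=1}^{n} k_p_x
k_p_x values:
  1_p_x = 0.99
  2_p_x = 0.95832
  3_p_x = 0.925737
  4_p_x = 0.883153
  5_p_x = 0.838996
  6_p_x = 0.786978
  7_p_x = 0.725594
e_x = 6.1088


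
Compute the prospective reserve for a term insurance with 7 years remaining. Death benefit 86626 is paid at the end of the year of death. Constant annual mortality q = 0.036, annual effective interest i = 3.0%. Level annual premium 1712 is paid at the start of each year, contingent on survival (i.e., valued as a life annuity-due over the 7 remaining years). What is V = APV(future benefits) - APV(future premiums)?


v = 1/(1+i) = 0.970874
APV(future benefits) per unit = sum_{k=0}^{6} k_p_x * q * v^(k+1) = 0.202342
APV(future benefits) = 86626 * 0.202342 = 17528.0348
Life annuity-due factor ä_{x:7} = sum_{k=0}^{6} k_p_x * v^k = 5.789215
APV(future premiums) = 1712 * 5.789215 = 9911.1364
V = 17528.0348 - 9911.1364
= 7616.8985


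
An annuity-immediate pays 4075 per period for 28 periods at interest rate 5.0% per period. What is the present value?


PV = PMT * (1 - (1+i)^(-n)) / i
= 4075 * (1 - (1+0.05)^(-28)) / 0.05
= 4075 * (1 - 0.255094) / 0.05
= 4075 * 14.898127
= 60709.8686


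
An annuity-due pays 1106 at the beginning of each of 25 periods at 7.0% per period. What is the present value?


PV_due = PMT * (1-(1+i)^(-n))/i * (1+i)
PV_immediate = 12888.863
PV_due = 12888.863 * 1.07
= 13791.0834


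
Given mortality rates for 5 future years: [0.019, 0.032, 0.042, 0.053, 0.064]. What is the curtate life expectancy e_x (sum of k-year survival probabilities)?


e_x = sum_{k=1}^{n} k_p_x
k_p_x values:
  1_p_x = 0.981
  2_p_x = 0.949608
  3_p_x = 0.909724
  4_p_x = 0.861509
  5_p_x = 0.806372
e_x = 4.5082


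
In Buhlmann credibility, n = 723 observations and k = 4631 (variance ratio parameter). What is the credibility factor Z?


Z = n / (n + k)
= 723 / (723 + 4631)
= 723 / 5354
= 0.135


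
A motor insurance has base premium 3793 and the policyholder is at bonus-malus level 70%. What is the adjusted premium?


adjusted = base * BM_level / 100
= 3793 * 70 / 100
= 3793 * 0.7
= 2655.1


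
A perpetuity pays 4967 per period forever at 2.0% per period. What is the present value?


PV = PMT / i
= 4967 / 0.02
= 248350.0


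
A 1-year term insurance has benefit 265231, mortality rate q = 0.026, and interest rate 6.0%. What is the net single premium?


NSP = benefit * q * v
v = 1/(1+i) = 0.943396
NSP = 265231 * 0.026 * 0.943396
= 6505.666


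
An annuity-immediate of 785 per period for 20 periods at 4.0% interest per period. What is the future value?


FV = PMT * ((1+i)^n - 1) / i
= 785 * ((1.04)^20 - 1) / 0.04
= 785 * (2.191123 - 1) / 0.04
= 23375.7917


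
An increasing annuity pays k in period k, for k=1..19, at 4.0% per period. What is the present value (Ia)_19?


(Ia)_n = sum_{k=1}^{n} k * v^k, v = 1/(1+i)
v = 0.961538
Sum computed term by term:
(Ia)_19 = 116.0273


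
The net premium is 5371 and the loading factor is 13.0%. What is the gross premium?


Gross = net * (1 + loading)
= 5371 * (1 + 0.13)
= 5371 * 1.13
= 6069.23


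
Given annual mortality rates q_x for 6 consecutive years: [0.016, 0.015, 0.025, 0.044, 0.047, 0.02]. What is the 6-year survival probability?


p_k = 1 - q_k for each year
Survival = product of (1 - q_k)
= 0.984 * 0.985 * 0.975 * 0.956 * 0.953 * 0.98
= 0.8437


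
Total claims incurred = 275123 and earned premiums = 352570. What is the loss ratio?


Loss ratio = claims / premiums
= 275123 / 352570
= 0.7803


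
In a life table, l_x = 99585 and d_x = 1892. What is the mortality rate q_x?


q_x = d_x / l_x
= 1892 / 99585
= 0.019


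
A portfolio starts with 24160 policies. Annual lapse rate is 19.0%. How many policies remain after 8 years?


remaining = initial * (1 - lapse)^years
= 24160 * (1 - 0.19)^8
= 24160 * 0.185302
= 4476.8968


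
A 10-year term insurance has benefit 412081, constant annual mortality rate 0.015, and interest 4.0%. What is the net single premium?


NSP = benefit * sum_{k=0}^{n-1} k_p_x * q * v^(k+1)
With constant q=0.015, v=0.961538
Sum = 0.114326
NSP = 412081 * 0.114326
= 47111.7505


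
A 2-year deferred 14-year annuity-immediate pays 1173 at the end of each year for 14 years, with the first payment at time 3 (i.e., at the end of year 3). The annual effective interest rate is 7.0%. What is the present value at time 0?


PV at time 2 of the 14-year annuity-immediate:
a_n = 1173 * (1-(1+0.07)^(-14))/0.07 = 10258.4339
Discount back 2 years to time 0:
PV = 10258.4339 * (1+0.07)^(-2)
= 10258.4339 * 0.873439
= 8960.1135


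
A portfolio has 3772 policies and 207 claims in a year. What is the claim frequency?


frequency = claims / policies
= 207 / 3772
= 0.0549


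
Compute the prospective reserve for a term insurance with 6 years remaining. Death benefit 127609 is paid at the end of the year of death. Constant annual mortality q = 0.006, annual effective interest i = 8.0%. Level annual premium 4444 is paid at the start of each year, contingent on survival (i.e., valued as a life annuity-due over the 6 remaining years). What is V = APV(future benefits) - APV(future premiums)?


v = 1/(1+i) = 0.925926
APV(future benefits) per unit = sum_{k=0}^{5} k_p_x * q * v^(k+1) = 0.027361
APV(future benefits) = 127609 * 0.027361 = 3491.5505
Life annuity-due factor ä_{x:6} = sum_{k=0}^{5} k_p_x * v^k = 4.925037
APV(future premiums) = 4444 * 4.925037 = 21886.8659
V = 3491.5505 - 21886.8659
= -18395.3154


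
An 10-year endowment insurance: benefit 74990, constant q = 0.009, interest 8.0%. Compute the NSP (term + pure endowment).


Term component = 4374.3683
Pure endowment = 10_p_x * v^10 * benefit = 0.913559 * 0.463193 * 74990 = 31732.3579
NSP = 36106.7262


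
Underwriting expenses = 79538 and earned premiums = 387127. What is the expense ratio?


Expense ratio = expenses / premiums
= 79538 / 387127
= 0.2055


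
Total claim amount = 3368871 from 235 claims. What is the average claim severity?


severity = total / number
= 3368871 / 235
= 14335.6213


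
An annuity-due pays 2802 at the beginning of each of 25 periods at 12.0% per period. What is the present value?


PV_due = PMT * (1-(1+i)^(-n))/i * (1+i)
PV_immediate = 21976.4758
PV_due = 21976.4758 * 1.12
= 24613.6529


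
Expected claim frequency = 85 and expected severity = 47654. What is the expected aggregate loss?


E[S] = E[N] * E[X]
= 85 * 47654
= 4.0506e+06


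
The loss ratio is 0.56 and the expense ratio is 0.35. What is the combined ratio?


Combined ratio = loss ratio + expense ratio
= 0.56 + 0.35
= 0.91


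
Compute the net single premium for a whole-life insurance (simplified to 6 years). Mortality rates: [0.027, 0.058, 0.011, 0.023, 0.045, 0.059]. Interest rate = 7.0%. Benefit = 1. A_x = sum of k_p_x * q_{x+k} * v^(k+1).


v = 0.934579
Year 0: k_p_x=1.0, q=0.027, term=0.025234
Year 1: k_p_x=0.973, q=0.058, term=0.049292
Year 2: k_p_x=0.916566, q=0.011, term=0.00823
Year 3: k_p_x=0.906484, q=0.023, term=0.015906
Year 4: k_p_x=0.885635, q=0.045, term=0.028415
Year 5: k_p_x=0.845781, q=0.059, term=0.033251
A_x = 0.1603


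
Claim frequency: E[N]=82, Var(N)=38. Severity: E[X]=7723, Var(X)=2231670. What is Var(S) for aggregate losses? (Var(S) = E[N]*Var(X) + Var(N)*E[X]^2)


Var(S) = E[N]*Var(X) + Var(N)*E[X]^2
= 82*2231670 + 38*7723^2
= 182996940 + 2266499702
= 2.4495e+09


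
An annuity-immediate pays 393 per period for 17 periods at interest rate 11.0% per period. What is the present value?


PV = PMT * (1 - (1+i)^(-n)) / i
= 393 * (1 - (1+0.11)^(-17)) / 0.11
= 393 * (1 - 0.169633) / 0.11
= 393 * 7.548794
= 2966.6762


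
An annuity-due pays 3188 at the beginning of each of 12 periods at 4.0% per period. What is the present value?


PV_due = PMT * (1-(1+i)^(-n))/i * (1+i)
PV_immediate = 29919.6151
PV_due = 29919.6151 * 1.04
= 31116.3998


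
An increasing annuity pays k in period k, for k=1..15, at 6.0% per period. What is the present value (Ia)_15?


(Ia)_n = sum_{k=1}^{n} k * v^k, v = 1/(1+i)
v = 0.943396
Sum computed term by term:
(Ia)_15 = 67.2668


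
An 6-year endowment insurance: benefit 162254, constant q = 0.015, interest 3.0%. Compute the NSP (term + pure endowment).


Term component = 12716.3173
Pure endowment = 6_p_x * v^6 * benefit = 0.913308 * 0.837484 * 162254 = 124105.048
NSP = 136821.3653


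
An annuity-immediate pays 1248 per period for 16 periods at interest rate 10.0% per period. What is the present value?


PV = PMT * (1 - (1+i)^(-n)) / i
= 1248 * (1 - (1+0.1)^(-16)) / 0.1
= 1248 * (1 - 0.217629) / 0.1
= 1248 * 7.823709
= 9763.9884


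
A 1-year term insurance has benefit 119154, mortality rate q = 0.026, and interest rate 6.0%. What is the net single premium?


NSP = benefit * q * v
v = 1/(1+i) = 0.943396
NSP = 119154 * 0.026 * 0.943396
= 2922.6453


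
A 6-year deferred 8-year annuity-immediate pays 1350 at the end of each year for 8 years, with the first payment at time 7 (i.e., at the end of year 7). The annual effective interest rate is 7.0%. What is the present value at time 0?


PV at time 6 of the 8-year annuity-immediate:
a_n = 1350 * (1-(1+0.07)^(-8))/0.07 = 8061.253
Discount back 6 years to time 0:
PV = 8061.253 * (1+0.07)^(-6)
= 8061.253 * 0.666342
= 5371.5532


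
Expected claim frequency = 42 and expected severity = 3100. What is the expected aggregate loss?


E[S] = E[N] * E[X]
= 42 * 3100
= 130200


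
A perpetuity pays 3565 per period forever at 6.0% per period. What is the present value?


PV = PMT / i
= 3565 / 0.06
= 59416.6667


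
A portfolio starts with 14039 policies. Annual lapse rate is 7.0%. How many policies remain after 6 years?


remaining = initial * (1 - lapse)^years
= 14039 * (1 - 0.07)^6
= 14039 * 0.64699
= 9083.0952


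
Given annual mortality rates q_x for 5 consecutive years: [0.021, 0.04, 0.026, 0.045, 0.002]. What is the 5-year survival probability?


p_k = 1 - q_k for each year
Survival = product of (1 - q_k)
= 0.979 * 0.96 * 0.974 * 0.955 * 0.998
= 0.8725


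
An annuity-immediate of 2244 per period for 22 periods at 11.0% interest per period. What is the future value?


FV = PMT * ((1+i)^n - 1) / i
= 2244 * ((1.11)^22 - 1) / 0.11
= 2244 * (9.933574 - 1) / 0.11
= 182244.9105


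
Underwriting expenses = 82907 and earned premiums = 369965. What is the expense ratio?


Expense ratio = expenses / premiums
= 82907 / 369965
= 0.2241


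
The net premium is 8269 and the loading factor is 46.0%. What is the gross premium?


Gross = net * (1 + loading)
= 8269 * (1 + 0.46)
= 8269 * 1.46
= 12072.74


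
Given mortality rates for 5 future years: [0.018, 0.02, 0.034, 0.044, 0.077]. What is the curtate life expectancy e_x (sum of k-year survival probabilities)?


e_x = sum_{k=1}^{n} k_p_x
k_p_x values:
  1_p_x = 0.982
  2_p_x = 0.96236
  3_p_x = 0.92964
  4_p_x = 0.888736
  5_p_x = 0.820303
e_x = 4.583


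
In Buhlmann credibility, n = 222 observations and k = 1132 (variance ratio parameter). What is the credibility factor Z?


Z = n / (n + k)
= 222 / (222 + 1132)
= 222 / 1354
= 0.164


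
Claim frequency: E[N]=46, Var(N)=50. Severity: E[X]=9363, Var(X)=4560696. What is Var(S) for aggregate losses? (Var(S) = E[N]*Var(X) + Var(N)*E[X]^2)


Var(S) = E[N]*Var(X) + Var(N)*E[X]^2
= 46*4560696 + 50*9363^2
= 209792016 + 4383288450
= 4.5931e+09


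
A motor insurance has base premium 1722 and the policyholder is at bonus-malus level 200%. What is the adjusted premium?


adjusted = base * BM_level / 100
= 1722 * 200 / 100
= 1722 * 2.0
= 3444.0


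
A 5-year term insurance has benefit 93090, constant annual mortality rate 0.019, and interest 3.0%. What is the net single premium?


NSP = benefit * sum_{k=0}^{n-1} k_p_x * q * v^(k+1)
With constant q=0.019, v=0.970874
Sum = 0.083865
NSP = 93090 * 0.083865
= 7807.0007


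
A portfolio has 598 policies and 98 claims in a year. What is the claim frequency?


frequency = claims / policies
= 98 / 598
= 0.1639


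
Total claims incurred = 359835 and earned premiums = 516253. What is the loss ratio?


Loss ratio = claims / premiums
= 359835 / 516253
= 0.697


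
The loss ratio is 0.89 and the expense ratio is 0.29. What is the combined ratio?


Combined ratio = loss ratio + expense ratio
= 0.89 + 0.29
= 1.18


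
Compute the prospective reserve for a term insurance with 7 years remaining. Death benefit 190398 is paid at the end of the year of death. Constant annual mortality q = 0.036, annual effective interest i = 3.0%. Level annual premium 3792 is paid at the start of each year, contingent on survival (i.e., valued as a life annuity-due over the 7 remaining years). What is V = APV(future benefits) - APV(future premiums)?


v = 1/(1+i) = 0.970874
APV(future benefits) per unit = sum_{k=0}^{6} k_p_x * q * v^(k+1) = 0.202342
APV(future benefits) = 190398 * 0.202342 = 38525.4171
Life annuity-due factor ä_{x:7} = sum_{k=0}^{6} k_p_x * v^k = 5.789215
APV(future premiums) = 3792 * 5.789215 = 21952.7039
V = 38525.4171 - 21952.7039
= 16572.7132


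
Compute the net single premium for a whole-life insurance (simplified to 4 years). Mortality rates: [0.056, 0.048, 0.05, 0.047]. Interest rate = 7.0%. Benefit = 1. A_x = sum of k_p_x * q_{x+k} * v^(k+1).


v = 0.934579
Year 0: k_p_x=1.0, q=0.056, term=0.052336
Year 1: k_p_x=0.944, q=0.048, term=0.039577
Year 2: k_p_x=0.898688, q=0.05, term=0.03668
Year 3: k_p_x=0.853754, q=0.047, term=0.030612
A_x = 0.1592


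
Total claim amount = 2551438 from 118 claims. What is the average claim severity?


severity = total / number
= 2551438 / 118
= 21622.3559


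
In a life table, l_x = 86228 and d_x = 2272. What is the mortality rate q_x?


q_x = d_x / l_x
= 2272 / 86228
= 0.0263


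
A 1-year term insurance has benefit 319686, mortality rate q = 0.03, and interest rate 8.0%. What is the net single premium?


NSP = benefit * q * v
v = 1/(1+i) = 0.925926
NSP = 319686 * 0.03 * 0.925926
= 8880.1667


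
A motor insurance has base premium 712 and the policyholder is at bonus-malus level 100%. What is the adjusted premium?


adjusted = base * BM_level / 100
= 712 * 100 / 100
= 712 * 1.0
= 712.0


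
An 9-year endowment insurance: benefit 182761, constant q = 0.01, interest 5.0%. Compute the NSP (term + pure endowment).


Term component = 12523.3514
Pure endowment = 9_p_x * v^9 * benefit = 0.913517 * 0.644609 * 182761 = 107620.8915
NSP = 120144.2429


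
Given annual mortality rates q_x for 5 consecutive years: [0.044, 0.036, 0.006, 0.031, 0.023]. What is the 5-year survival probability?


p_k = 1 - q_k for each year
Survival = product of (1 - q_k)
= 0.956 * 0.964 * 0.994 * 0.969 * 0.977
= 0.8672


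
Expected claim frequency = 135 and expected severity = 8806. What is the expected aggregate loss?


E[S] = E[N] * E[X]
= 135 * 8806
= 1.1888e+06


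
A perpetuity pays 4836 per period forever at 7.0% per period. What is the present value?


PV = PMT / i
= 4836 / 0.07
= 69085.7143


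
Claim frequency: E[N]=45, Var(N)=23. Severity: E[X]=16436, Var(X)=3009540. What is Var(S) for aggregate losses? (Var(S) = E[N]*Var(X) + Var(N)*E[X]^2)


Var(S) = E[N]*Var(X) + Var(N)*E[X]^2
= 45*3009540 + 23*16436^2
= 135429300 + 6213268208
= 6.3487e+09


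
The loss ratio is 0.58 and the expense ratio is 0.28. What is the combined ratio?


Combined ratio = loss ratio + expense ratio
= 0.58 + 0.28
= 0.86


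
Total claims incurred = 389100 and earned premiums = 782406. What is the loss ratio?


Loss ratio = claims / premiums
= 389100 / 782406
= 0.4973


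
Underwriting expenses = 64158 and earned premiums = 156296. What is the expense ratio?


Expense ratio = expenses / premiums
= 64158 / 156296
= 0.4105


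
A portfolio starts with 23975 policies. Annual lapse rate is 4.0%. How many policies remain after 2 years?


remaining = initial * (1 - lapse)^years
= 23975 * (1 - 0.04)^2
= 23975 * 0.9216
= 22095.36


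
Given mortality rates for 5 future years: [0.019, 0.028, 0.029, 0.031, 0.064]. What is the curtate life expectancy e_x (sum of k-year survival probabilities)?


e_x = sum_{k=1}^{n} k_p_x
k_p_x values:
  1_p_x = 0.981
  2_p_x = 0.953532
  3_p_x = 0.92588
  4_p_x = 0.897177
  5_p_x = 0.839758
e_x = 4.5973


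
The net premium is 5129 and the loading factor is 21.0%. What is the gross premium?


Gross = net * (1 + loading)
= 5129 * (1 + 0.21)
= 5129 * 1.21
= 6206.09


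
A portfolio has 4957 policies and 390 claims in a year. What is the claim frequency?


frequency = claims / policies
= 390 / 4957
= 0.0787


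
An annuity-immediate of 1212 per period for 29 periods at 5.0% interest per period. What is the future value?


FV = PMT * ((1+i)^n - 1) / i
= 1212 * ((1.05)^29 - 1) / 0.05
= 1212 * (4.116136 - 1) / 0.05
= 75535.1268


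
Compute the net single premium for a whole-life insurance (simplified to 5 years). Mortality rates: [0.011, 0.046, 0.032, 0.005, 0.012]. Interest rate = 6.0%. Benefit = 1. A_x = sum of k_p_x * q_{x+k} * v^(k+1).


v = 0.943396
Year 0: k_p_x=1.0, q=0.011, term=0.010377
Year 1: k_p_x=0.989, q=0.046, term=0.040489
Year 2: k_p_x=0.943506, q=0.032, term=0.02535
Year 3: k_p_x=0.913314, q=0.005, term=0.003617
Year 4: k_p_x=0.908747, q=0.012, term=0.008149
A_x = 0.088


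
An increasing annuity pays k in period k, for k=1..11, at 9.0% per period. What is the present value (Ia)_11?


(Ia)_n = sum_{k=1}^{n} k * v^k, v = 1/(1+i)
v = 0.917431
Sum computed term by term:
(Ia)_11 = 35.0533


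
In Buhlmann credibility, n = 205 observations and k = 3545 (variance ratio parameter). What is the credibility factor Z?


Z = n / (n + k)
= 205 / (205 + 3545)
= 205 / 3750
= 0.0547


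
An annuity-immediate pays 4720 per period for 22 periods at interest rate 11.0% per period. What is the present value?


PV = PMT * (1 - (1+i)^(-n)) / i
= 4720 * (1 - (1+0.11)^(-22)) / 0.11
= 4720 * (1 - 0.100669) / 0.11
= 4720 * 8.175739
= 38589.4884


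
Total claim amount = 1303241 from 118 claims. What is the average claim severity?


severity = total / number
= 1303241 / 118
= 11044.4153


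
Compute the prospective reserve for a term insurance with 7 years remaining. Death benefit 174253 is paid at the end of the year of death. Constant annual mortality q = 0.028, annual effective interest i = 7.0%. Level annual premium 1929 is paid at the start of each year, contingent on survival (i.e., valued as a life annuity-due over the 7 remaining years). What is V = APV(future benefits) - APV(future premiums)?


v = 1/(1+i) = 0.934579
APV(future benefits) per unit = sum_{k=0}^{6} k_p_x * q * v^(k+1) = 0.139863
APV(future benefits) = 174253 * 0.139863 = 24371.5997
Life annuity-due factor ä_{x:7} = sum_{k=0}^{6} k_p_x * v^k = 5.344776
APV(future premiums) = 1929 * 5.344776 = 10310.0732
V = 24371.5997 - 10310.0732
= 14061.5266


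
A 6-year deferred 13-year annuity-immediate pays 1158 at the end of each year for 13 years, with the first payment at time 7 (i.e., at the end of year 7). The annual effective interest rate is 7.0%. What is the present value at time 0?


PV at time 6 of the 13-year annuity-immediate:
a_n = 1158 * (1-(1+0.07)^(-13))/0.07 = 9678.1596
Discount back 6 years to time 0:
PV = 9678.1596 * (1+0.07)^(-6)
= 9678.1596 * 0.666342
= 6448.9664


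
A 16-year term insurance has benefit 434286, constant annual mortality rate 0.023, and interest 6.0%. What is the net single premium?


NSP = benefit * sum_{k=0}^{n-1} k_p_x * q * v^(k+1)
With constant q=0.023, v=0.943396
Sum = 0.201934
NSP = 434286 * 0.201934
= 87697.2028


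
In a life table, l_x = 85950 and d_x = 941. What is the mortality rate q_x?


q_x = d_x / l_x
= 941 / 85950
= 0.0109


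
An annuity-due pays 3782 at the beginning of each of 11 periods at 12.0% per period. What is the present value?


PV_due = PMT * (1-(1+i)^(-n))/i * (1+i)
PV_immediate = 22456.3781
PV_due = 22456.3781 * 1.12
= 25151.1435


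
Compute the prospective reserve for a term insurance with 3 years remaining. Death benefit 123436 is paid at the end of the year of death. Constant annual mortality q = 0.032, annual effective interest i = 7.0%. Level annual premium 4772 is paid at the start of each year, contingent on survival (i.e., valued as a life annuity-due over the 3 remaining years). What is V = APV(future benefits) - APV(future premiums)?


v = 1/(1+i) = 0.934579
APV(future benefits) per unit = sum_{k=0}^{2} k_p_x * q * v^(k+1) = 0.081439
APV(future benefits) = 123436 * 0.081439 = 10052.4652
Life annuity-due factor ä_{x:3} = sum_{k=0}^{2} k_p_x * v^k = 2.723106
APV(future premiums) = 4772 * 2.723106 = 12994.6616
V = 10052.4652 - 12994.6616
= -2942.1964


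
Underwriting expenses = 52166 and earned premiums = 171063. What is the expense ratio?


Expense ratio = expenses / premiums
= 52166 / 171063
= 0.305


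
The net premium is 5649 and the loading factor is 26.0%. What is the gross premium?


Gross = net * (1 + loading)
= 5649 * (1 + 0.26)
= 5649 * 1.26
= 7117.74


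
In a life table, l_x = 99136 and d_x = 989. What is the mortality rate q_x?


q_x = d_x / l_x
= 989 / 99136
= 0.01


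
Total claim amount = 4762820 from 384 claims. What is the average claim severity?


severity = total / number
= 4762820 / 384
= 12403.1771


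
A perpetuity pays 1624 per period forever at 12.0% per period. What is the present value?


PV = PMT / i
= 1624 / 0.12
= 13533.3333


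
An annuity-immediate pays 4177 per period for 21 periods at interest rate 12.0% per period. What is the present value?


PV = PMT * (1 - (1+i)^(-n)) / i
= 4177 * (1 - (1+0.12)^(-21)) / 0.12
= 4177 * (1 - 0.09256) / 0.12
= 4177 * 7.562003
= 31586.4875


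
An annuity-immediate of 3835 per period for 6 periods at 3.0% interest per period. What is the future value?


FV = PMT * ((1+i)^n - 1) / i
= 3835 * ((1.03)^6 - 1) / 0.03
= 3835 * (1.194052 - 1) / 0.03
= 24806.3519


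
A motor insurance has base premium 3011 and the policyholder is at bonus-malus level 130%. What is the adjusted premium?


adjusted = base * BM_level / 100
= 3011 * 130 / 100
= 3011 * 1.3
= 3914.3


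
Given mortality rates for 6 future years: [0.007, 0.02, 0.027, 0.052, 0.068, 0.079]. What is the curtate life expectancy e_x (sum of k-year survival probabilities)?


e_x = sum_{k=1}^{n} k_p_x
k_p_x values:
  1_p_x = 0.993
  2_p_x = 0.97314
  3_p_x = 0.946865
  4_p_x = 0.897628
  5_p_x = 0.83659
  6_p_x = 0.770499
e_x = 5.4177


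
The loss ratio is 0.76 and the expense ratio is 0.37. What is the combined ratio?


Combined ratio = loss ratio + expense ratio
= 0.76 + 0.37
= 1.13


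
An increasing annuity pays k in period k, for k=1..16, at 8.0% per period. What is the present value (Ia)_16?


(Ia)_n = sum_{k=1}^{n} k * v^k, v = 1/(1+i)
v = 0.925926
Sum computed term by term:
(Ia)_16 = 61.1154


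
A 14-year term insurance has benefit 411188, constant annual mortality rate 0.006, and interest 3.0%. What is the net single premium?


NSP = benefit * sum_{k=0}^{n-1} k_p_x * q * v^(k+1)
With constant q=0.006, v=0.970874
Sum = 0.065384
NSP = 411188 * 0.065384
= 26884.938


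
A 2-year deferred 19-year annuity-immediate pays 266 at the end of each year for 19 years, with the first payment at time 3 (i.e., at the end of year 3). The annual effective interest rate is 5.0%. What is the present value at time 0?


PV at time 2 of the 19-year annuity-immediate:
a_n = 266 * (1-(1+0.05)^(-19))/0.05 = 3214.6953
Discount back 2 years to time 0:
PV = 3214.6953 * (1+0.05)^(-2)
= 3214.6953 * 0.907029
= 2915.8234


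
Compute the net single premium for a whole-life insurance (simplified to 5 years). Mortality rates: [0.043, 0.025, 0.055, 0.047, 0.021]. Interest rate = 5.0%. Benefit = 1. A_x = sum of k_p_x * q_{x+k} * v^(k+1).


v = 0.952381
Year 0: k_p_x=1.0, q=0.043, term=0.040952
Year 1: k_p_x=0.957, q=0.025, term=0.021701
Year 2: k_p_x=0.933075, q=0.055, term=0.044331
Year 3: k_p_x=0.881756, q=0.047, term=0.034095
Year 4: k_p_x=0.840313, q=0.021, term=0.013827
A_x = 0.1549


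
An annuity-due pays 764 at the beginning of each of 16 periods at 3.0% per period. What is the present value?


PV_due = PMT * (1-(1+i)^(-n))/i * (1+i)
PV_immediate = 9596.6819
PV_due = 9596.6819 * 1.03
= 9884.5824


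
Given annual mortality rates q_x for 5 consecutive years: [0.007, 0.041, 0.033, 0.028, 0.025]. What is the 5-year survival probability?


p_k = 1 - q_k for each year
Survival = product of (1 - q_k)
= 0.993 * 0.959 * 0.967 * 0.972 * 0.975
= 0.8727


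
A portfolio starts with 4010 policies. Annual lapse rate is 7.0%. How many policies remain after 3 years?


remaining = initial * (1 - lapse)^years
= 4010 * (1 - 0.07)^3
= 4010 * 0.804357
= 3225.4716


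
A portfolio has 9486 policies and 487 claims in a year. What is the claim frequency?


frequency = claims / policies
= 487 / 9486
= 0.0513


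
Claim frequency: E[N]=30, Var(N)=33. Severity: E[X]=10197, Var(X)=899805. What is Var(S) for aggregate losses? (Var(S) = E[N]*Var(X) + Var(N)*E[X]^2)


Var(S) = E[N]*Var(X) + Var(N)*E[X]^2
= 30*899805 + 33*10197^2
= 26994150 + 3431300697
= 3.4583e+09


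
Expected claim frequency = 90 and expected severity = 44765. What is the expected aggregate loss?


E[S] = E[N] * E[X]
= 90 * 44765
= 4.0288e+06


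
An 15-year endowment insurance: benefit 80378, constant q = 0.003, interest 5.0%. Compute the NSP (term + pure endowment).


Term component = 2457.6558
Pure endowment = 15_p_x * v^15 * benefit = 0.955933 * 0.481017 * 80378 = 36959.4146
NSP = 39417.0704
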